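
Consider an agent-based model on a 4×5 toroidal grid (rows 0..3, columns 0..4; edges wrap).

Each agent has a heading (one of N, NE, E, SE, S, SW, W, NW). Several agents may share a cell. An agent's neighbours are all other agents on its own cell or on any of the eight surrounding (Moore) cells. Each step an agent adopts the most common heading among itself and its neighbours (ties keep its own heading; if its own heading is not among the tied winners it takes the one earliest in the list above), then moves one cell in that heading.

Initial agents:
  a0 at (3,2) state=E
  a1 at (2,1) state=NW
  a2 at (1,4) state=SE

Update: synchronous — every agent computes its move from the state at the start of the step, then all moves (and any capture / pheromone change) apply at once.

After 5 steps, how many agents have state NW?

t=1: a0@(3,3):E a1@(1,0):NW a2@(2,0):SE
t=2: a0@(3,4):E a1@(0,4):NW a2@(3,1):SE
t=3: a0@(3,0):E a1@(3,3):NW a2@(0,2):SE
t=4: a0@(3,1):E a1@(2,2):NW a2@(1,3):SE
t=5: a0@(3,2):E a1@(1,1):NW a2@(2,4):SE

1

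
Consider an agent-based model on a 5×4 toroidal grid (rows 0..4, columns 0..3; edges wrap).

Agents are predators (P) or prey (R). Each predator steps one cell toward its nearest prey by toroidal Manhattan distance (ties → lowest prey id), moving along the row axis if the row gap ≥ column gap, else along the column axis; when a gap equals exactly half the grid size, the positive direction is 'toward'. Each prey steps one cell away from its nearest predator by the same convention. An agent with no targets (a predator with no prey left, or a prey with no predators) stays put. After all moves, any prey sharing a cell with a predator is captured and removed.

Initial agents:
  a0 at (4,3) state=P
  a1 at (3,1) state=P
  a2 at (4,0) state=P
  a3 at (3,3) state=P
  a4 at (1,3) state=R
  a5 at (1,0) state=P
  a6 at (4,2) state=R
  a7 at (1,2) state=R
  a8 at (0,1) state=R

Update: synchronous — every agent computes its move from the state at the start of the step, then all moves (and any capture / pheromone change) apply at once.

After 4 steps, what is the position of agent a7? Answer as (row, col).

(4, 1)

t=1: a0@(4,2):P a1@(4,1):P a2@(4,1):P a3@(2,3):P a4@(1,2):R a5@(1,3):P a7@(1,1):R a8@(1,1):R
t=2: a0@(0,2):P a1@(0,1):P a2@(0,1):P a3@(1,3):P a4@(1,1):R a5@(1,2):P a7@(2,1):R a8@(2,1):R
t=3: a0@(1,2):P a1@(1,1):P a2@(1,1):P a3@(1,0):P a4@(2,1):R a5@(1,1):P a7@(3,1):R a8@(3,1):R
t=4: a0@(2,2):P a1@(2,1):P a2@(2,1):P a3@(2,0):P a4@(3,1):R a5@(2,1):P a7@(4,1):R a8@(4,1):R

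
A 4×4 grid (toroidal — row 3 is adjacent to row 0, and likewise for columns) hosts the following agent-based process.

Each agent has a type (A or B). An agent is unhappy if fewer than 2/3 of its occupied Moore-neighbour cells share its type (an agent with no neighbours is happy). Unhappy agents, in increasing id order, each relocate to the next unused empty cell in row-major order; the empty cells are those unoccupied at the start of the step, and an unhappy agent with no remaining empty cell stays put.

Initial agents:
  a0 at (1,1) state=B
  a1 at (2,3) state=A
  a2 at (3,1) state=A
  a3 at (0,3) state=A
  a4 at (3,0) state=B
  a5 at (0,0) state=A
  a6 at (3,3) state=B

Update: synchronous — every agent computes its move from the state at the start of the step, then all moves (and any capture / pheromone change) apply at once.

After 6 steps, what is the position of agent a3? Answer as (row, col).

t=1: a0@(0,1):B a1@(0,2):A a2@(1,0):A a3@(1,2):A a4@(1,3):B a5@(2,0):A a6@(2,1):B
t=2: a0@(0,0):B a1@(0,3):A a2@(1,1):A a3@(2,2):A a4@(2,3):B a5@(3,0):A a6@(3,1):B
t=3: a0@(0,1):B a1@(0,2):A a2@(1,0):A a3@(1,2):A a4@(1,3):B a5@(2,0):A a6@(2,1):B
t=4: a0@(0,0):B a1@(0,3):A a2@(1,1):A a3@(2,2):A a4@(2,3):B a5@(3,0):A a6@(3,1):B
t=5: a0@(0,1):B a1@(0,2):A a2@(1,0):A a3@(1,2):A a4@(1,3):B a5@(2,0):A a6@(2,1):B
t=6: a0@(0,0):B a1@(0,3):A a2@(1,1):A a3@(2,2):A a4@(2,3):B a5@(3,0):A a6@(3,1):B

(2, 2)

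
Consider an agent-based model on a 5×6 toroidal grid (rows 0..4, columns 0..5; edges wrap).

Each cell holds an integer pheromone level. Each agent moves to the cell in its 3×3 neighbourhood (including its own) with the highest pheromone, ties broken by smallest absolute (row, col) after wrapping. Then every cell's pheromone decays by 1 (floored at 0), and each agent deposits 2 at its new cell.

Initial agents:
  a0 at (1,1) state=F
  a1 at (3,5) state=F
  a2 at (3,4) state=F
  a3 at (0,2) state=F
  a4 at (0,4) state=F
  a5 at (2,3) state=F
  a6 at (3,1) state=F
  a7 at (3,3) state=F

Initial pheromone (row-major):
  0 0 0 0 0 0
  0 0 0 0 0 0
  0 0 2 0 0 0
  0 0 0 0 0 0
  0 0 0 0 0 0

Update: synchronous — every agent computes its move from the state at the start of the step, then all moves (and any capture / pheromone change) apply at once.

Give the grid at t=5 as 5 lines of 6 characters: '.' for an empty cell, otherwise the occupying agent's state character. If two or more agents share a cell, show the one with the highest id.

t=1: a0@(2,2) a1@(2,0) a2@(2,3) a3@(0,1) a4@(0,3) a5@(2,2) a6@(2,2) a7@(2,2) | pheromone: 0 2 0 2 0 0 / 0 0 0 0 0 0 / 2 0 9 2 0 0 / 0 0 0 0 0 0 / 0 0 0 0 0 0
t=2: a0@(2,2) a1@(2,0) a2@(2,2) a3@(0,1) a4@(0,3) a5@(2,2) a6@(2,2) a7@(2,2) | pheromone: 0 3 0 3 0 0 / 0 0 0 0 0 0 / 3 0 18 1 0 0 / 0 0 0 0 0 0 / 0 0 0 0 0 0
t=3: a0@(2,2) a1@(2,0) a2@(2,2) a3@(0,1) a4@(0,3) a5@(2,2) a6@(2,2) a7@(2,2) | pheromone: 0 4 0 4 0 0 / 0 0 0 0 0 0 / 4 0 27 0 0 0 / 0 0 0 0 0 0 / 0 0 0 0 0 0
t=4: a0@(2,2) a1@(2,0) a2@(2,2) a3@(0,1) a4@(0,3) a5@(2,2) a6@(2,2) a7@(2,2) | pheromone: 0 5 0 5 0 0 / 0 0 0 0 0 0 / 5 0 36 0 0 0 / 0 0 0 0 0 0 / 0 0 0 0 0 0
t=5: a0@(2,2) a1@(2,0) a2@(2,2) a3@(0,1) a4@(0,3) a5@(2,2) a6@(2,2) a7@(2,2) | pheromone: 0 6 0 6 0 0 / 0 0 0 0 0 0 / 6 0 45 0 0 0 / 0 0 0 0 0 0 / 0 0 0 0 0 0

.F.F..
......
F.F...
......
......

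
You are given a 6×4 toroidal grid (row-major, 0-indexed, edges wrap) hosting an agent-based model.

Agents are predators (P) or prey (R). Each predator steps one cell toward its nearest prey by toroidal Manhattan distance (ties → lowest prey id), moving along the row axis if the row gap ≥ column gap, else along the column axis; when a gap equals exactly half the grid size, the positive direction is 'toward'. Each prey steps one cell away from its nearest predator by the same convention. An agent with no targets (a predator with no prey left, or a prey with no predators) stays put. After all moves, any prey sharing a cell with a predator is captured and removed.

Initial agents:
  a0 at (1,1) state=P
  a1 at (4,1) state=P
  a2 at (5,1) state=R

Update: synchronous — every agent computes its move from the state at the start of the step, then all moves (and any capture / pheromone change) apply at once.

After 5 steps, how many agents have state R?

t=1: a0@(0,1):P a1@(5,1):P
t=2: (unchanged — steady state)

0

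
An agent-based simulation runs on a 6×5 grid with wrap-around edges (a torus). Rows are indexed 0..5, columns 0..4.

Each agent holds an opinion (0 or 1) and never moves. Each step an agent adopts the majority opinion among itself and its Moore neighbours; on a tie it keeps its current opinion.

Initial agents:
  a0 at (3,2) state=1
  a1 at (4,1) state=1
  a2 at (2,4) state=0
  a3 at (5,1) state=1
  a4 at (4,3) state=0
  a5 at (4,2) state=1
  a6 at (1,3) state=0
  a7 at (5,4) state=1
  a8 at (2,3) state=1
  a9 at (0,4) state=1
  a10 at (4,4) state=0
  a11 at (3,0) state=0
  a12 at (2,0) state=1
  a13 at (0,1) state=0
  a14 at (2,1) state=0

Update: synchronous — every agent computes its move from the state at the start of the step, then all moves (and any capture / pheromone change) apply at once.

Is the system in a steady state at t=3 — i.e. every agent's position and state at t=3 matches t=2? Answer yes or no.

t=1: a0@(3,2):1 a1@(4,1):1 a2@(2,4):0 a3@(5,1):1 a4@(4,3):1 a5@(4,2):1 a6@(1,3):0 a7@(5,4):1 a8@(2,3):1 a9@(0,4):1 a10@(4,4):0 a11@(3,0):0 a12@(2,0):0 a13@(0,1):0 a14@(2,1):0
t=2: (unchanged — steady state)

yes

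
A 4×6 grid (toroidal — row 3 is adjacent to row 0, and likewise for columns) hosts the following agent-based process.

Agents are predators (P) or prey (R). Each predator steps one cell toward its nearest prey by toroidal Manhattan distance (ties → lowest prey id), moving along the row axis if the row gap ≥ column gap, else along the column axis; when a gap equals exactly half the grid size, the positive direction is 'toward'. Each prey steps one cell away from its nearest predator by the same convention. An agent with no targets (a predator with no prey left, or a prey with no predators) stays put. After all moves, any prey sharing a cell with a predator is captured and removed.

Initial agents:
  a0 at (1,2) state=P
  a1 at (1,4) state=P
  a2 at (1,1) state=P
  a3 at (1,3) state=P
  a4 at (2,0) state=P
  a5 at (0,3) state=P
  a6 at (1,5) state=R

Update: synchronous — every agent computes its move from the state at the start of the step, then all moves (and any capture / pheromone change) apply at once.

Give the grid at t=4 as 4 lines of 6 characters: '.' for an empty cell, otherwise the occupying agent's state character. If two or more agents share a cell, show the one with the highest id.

....P.
P..PPP
......
......

t=1: a0@(1,3):P a1@(1,5):P a2@(1,0):P a3@(1,4):P a4@(1,0):P a5@(0,4):P
t=2: (unchanged — steady state)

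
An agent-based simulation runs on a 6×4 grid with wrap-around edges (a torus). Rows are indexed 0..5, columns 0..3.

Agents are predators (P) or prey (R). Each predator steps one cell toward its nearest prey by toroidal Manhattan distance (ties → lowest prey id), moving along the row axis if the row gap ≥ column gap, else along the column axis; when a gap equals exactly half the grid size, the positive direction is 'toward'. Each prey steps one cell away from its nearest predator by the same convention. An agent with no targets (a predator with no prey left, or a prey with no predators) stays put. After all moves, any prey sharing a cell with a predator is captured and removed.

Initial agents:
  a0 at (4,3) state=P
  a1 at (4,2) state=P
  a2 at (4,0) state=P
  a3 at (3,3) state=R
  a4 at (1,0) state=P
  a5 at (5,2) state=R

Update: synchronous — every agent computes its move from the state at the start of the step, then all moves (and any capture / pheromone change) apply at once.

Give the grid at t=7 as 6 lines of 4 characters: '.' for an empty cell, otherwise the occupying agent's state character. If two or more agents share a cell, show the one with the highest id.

t=1: a0@(3,3):P a1@(5,2):P a2@(3,0):P a3@(2,3):R a4@(2,0):P a5@(0,2):R
t=2: a0@(2,3):P a1@(0,2):P a2@(2,0):P a3@(1,3):R a4@(2,3):P a5@(1,2):R
t=3: a0@(1,3):P a1@(1,2):P a2@(1,0):P a3@(0,3):R a4@(1,3):P a5@(2,2):R
t=4: a0@(0,3):P a1@(2,2):P a2@(0,0):P a3@(5,3):R a4@(0,3):P a5@(3,2):R
t=5: a0@(5,3):P a1@(3,2):P a2@(5,0):P a3@(4,3):R a4@(5,3):P a5@(4,2):R
t=6: a0@(4,3):P a1@(4,2):P a2@(4,0):P a3@(3,3):R a4@(4,3):P a5@(5,2):R
t=7: a0@(3,3):P a1@(5,2):P a2@(3,0):P a3@(2,3):R a4@(3,3):P a5@(0,2):R

..R.
....
...R
P..P
....
..P.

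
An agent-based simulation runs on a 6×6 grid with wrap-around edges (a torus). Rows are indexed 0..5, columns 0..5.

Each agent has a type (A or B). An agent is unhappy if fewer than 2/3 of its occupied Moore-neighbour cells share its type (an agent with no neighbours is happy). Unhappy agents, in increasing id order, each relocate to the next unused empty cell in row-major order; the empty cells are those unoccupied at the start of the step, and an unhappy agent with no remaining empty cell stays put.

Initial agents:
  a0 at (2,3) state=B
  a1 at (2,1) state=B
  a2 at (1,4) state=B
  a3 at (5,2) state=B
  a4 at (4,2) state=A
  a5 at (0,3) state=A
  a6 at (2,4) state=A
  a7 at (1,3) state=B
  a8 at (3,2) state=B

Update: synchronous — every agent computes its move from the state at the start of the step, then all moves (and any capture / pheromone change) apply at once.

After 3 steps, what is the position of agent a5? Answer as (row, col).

(0, 4)

t=1: a0@(2,3):B a1@(2,1):B a2@(0,0):B a3@(0,1):B a4@(0,2):A a5@(0,4):A a6@(0,5):A a7@(1,0):B a8@(3,2):B
t=2: a0@(2,3):B a1@(2,1):B a2@(0,0):B a3@(0,1):B a4@(0,3):A a5@(0,4):A a6@(1,1):A a7@(1,0):B a8@(3,2):B
t=3: a0@(2,3):B a1@(2,1):B a2@(0,0):B a3@(0,1):B a4@(0,3):A a5@(0,4):A a6@(0,2):A a7@(1,0):B a8@(3,2):B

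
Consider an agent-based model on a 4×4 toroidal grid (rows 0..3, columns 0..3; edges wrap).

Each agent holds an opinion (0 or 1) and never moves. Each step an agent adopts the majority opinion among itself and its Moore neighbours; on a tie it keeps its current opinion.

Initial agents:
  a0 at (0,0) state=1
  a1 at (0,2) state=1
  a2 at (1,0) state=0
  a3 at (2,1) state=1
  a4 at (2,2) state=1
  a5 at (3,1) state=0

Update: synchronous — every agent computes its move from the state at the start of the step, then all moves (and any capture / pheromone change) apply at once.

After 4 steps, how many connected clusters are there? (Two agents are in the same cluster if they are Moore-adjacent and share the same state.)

1

t=1: a0@(0,0):0 a1@(0,2):1 a2@(1,0):1 a3@(2,1):1 a4@(2,2):1 a5@(3,1):1
t=2: a0@(0,0):1 a1@(0,2):1 a2@(1,0):1 a3@(2,1):1 a4@(2,2):1 a5@(3,1):1
t=3: (unchanged — steady state)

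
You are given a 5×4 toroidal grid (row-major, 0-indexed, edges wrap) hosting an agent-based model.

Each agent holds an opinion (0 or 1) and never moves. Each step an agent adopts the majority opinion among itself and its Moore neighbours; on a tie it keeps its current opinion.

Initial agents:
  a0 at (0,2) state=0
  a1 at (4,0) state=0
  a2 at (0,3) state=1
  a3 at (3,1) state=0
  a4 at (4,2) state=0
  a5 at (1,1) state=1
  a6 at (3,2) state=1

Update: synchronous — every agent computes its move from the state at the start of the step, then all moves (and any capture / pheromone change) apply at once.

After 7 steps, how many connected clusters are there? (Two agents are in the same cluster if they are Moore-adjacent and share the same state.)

t=1: a0@(0,2):0 a1@(4,0):0 a2@(0,3):0 a3@(3,1):0 a4@(4,2):0 a5@(1,1):1 a6@(3,2):0
t=2: (unchanged — steady state)

2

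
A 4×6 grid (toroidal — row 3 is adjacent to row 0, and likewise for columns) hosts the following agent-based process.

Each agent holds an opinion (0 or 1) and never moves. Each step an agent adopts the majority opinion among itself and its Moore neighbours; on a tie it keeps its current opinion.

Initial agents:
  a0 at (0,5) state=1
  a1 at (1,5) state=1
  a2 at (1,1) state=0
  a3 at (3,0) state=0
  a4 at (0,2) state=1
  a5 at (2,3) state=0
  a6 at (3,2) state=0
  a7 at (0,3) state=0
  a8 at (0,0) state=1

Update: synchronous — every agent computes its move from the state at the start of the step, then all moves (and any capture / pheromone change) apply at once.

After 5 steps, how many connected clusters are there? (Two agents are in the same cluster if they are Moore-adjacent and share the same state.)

2

t=1: a0@(0,5):1 a1@(1,5):1 a2@(1,1):1 a3@(3,0):1 a4@(0,2):0 a5@(2,3):0 a6@(3,2):0 a7@(0,3):0 a8@(0,0):1
t=2: (unchanged — steady state)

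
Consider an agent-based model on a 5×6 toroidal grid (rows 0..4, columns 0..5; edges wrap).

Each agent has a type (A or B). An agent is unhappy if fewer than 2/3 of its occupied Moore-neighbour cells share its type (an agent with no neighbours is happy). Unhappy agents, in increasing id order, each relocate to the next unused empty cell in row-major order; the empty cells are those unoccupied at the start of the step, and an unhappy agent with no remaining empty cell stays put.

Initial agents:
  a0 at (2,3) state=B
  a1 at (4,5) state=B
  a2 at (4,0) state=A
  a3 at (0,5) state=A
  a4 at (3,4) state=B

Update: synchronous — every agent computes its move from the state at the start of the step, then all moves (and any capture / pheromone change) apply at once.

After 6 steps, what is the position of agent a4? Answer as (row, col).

t=1: a0@(2,3):B a1@(0,0):B a2@(0,1):A a3@(0,2):A a4@(3,4):B
t=2: a0@(2,3):B a1@(0,3):B a2@(0,4):A a3@(0,2):A a4@(3,4):B
t=3: a0@(2,3):B a1@(0,0):B a2@(0,1):A a3@(0,5):A a4@(3,4):B
t=4: a0@(2,3):B a1@(0,2):B a2@(0,3):A a3@(0,4):A a4@(3,4):B
t=5: a0@(2,3):B a1@(0,0):B a2@(0,1):A a3@(0,4):A a4@(3,4):B
t=6: a0@(2,3):B a1@(0,2):B a2@(0,3):A a3@(0,4):A a4@(3,4):B

(3, 4)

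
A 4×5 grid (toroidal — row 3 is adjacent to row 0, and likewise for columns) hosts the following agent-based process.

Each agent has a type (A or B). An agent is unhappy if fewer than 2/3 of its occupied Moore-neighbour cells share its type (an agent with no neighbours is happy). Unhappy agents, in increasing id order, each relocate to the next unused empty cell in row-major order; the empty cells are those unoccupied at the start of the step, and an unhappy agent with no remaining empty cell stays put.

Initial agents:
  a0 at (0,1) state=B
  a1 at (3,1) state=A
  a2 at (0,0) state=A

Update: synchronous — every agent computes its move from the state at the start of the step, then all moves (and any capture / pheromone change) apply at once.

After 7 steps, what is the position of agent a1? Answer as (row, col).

t=1: a0@(0,2):B a1@(0,3):A a2@(0,4):A
t=2: a0@(0,0):B a1@(0,1):A a2@(0,4):A
t=3: a0@(0,2):B a1@(0,3):A a2@(1,0):A
t=4: a0@(0,0):B a1@(0,1):A a2@(1,0):A
t=5: a0@(0,2):B a1@(0,3):A a2@(0,4):A
t=6: a0@(0,0):B a1@(0,1):A a2@(0,4):A
t=7: a0@(0,2):B a1@(0,3):A a2@(1,0):A

(0, 3)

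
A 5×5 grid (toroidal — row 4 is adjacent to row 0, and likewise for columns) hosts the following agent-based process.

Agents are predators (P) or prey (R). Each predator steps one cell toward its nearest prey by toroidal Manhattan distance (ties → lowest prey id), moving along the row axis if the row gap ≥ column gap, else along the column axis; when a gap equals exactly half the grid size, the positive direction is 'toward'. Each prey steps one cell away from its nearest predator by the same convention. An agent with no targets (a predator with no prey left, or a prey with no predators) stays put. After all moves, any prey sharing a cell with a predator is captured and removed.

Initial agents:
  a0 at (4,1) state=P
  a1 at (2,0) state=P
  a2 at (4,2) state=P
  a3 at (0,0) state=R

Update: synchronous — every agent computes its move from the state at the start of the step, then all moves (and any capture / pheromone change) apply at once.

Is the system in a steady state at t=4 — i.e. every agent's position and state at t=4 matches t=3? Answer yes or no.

yes

t=1: a0@(0,1):P a1@(1,0):P a2@(4,1):P
t=2: (unchanged — steady state)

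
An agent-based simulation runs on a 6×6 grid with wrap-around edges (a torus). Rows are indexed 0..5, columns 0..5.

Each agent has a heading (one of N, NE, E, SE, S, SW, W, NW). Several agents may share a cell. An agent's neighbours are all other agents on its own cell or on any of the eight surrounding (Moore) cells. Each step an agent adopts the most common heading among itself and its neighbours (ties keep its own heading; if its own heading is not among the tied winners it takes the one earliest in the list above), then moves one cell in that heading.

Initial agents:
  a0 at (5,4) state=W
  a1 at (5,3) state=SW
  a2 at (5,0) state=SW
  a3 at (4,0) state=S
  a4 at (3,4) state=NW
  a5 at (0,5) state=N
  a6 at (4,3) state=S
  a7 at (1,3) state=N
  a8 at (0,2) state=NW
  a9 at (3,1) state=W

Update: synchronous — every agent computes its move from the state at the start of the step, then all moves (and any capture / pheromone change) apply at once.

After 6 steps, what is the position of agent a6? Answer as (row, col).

(0, 3)

t=1: a0@(5,3):W a1@(0,2):SW a2@(0,5):SW a3@(5,0):S a4@(2,3):NW a5@(5,5):N a6@(5,3):S a7@(0,3):N a8@(5,1):NW a9@(3,0):W
t=2: a0@(5,2):W a1@(1,1):SW a2@(1,4):SW a3@(0,0):S a4@(1,2):NW a5@(4,5):N a6@(0,3):S a7@(5,3):N a8@(4,0):NW a9@(3,5):W
t=3: a0@(5,1):W a1@(2,0):SW a2@(2,3):SW a3@(1,0):S a4@(0,1):NW a5@(3,5):N a6@(1,3):S a7@(4,3):N a8@(3,5):NW a9@(3,4):W
t=4: a0@(5,0):W a1@(3,5):SW a2@(3,2):SW a3@(2,0):S a4@(5,0):NW a5@(2,5):N a6@(2,3):S a7@(3,3):N a8@(2,4):NW a9@(2,4):N
t=5: a0@(5,5):W a1@(2,5):N a2@(4,1):SW a3@(3,0):S a4@(4,5):NW a5@(1,5):N a6@(1,3):N a7@(2,3):N a8@(1,4):N a9@(1,4):N
t=6: a0@(5,4):W a1@(1,5):N a2@(5,0):SW a3@(4,0):S a4@(3,4):NW a5@(0,5):N a6@(0,3):N a7@(1,3):N a8@(0,4):N a9@(0,4):N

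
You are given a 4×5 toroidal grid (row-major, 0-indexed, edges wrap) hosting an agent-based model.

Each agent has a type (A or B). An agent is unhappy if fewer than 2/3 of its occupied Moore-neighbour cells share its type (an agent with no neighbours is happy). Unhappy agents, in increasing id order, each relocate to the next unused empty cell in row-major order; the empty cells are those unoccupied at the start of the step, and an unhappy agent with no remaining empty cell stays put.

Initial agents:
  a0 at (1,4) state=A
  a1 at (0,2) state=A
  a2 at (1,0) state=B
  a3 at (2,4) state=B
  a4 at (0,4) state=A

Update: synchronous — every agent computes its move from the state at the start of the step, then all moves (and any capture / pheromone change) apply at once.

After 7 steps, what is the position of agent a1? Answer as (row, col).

t=1: a0@(0,0):A a1@(0,2):A a2@(0,1):B a3@(0,3):B a4@(1,1):A
t=2: a0@(0,4):A a1@(1,0):A a2@(1,2):B a3@(1,3):B a4@(1,1):A
t=3: a0@(0,0):A a1@(1,0):A a2@(0,1):B a3@(0,2):B a4@(0,3):A
t=4: a0@(0,4):A a1@(1,1):A a2@(1,2):B a3@(1,3):B a4@(1,4):A
t=5: a0@(0,0):A a1@(0,1):A a2@(0,2):B a3@(0,3):B a4@(1,0):A
t=6: a0@(0,0):A a1@(0,1):A a2@(0,4):B a3@(0,3):B a4@(1,0):A
t=7: a0@(0,0):A a1@(0,1):A a2@(0,2):B a3@(0,3):B a4@(1,0):A

(0, 1)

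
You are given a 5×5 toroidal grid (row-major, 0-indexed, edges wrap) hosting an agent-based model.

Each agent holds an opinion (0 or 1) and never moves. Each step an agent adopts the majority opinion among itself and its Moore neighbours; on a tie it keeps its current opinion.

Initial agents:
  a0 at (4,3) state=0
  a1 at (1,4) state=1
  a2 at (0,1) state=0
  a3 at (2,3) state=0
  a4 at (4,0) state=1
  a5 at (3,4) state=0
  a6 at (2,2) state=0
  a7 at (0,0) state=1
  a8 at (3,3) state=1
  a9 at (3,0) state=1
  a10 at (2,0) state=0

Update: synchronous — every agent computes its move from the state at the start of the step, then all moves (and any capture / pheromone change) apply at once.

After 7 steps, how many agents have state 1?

t=1: a0@(4,3):0 a1@(1,4):1 a2@(0,1):1 a3@(2,3):0 a4@(4,0):1 a5@(3,4):0 a6@(2,2):0 a7@(0,0):1 a8@(3,3):0 a9@(3,0):1 a10@(2,0):0
t=2: (unchanged — steady state)

5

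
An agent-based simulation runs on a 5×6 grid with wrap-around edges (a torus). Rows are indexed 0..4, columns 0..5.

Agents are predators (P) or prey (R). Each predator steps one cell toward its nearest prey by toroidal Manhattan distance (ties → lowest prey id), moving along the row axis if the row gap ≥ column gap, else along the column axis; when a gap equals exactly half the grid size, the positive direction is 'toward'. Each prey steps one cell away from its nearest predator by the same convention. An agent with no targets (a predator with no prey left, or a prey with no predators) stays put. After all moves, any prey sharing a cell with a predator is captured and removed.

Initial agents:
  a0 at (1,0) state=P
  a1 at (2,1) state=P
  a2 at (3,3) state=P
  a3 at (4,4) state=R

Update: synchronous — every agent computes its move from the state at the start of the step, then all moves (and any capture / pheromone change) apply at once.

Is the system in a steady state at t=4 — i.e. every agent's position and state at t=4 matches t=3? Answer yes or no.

yes

t=1: a0@(0,0):P a1@(2,2):P a2@(4,3):P a3@(0,4):R
t=2: a0@(0,5):P a1@(1,2):P a2@(0,3):P
t=3: (unchanged — steady state)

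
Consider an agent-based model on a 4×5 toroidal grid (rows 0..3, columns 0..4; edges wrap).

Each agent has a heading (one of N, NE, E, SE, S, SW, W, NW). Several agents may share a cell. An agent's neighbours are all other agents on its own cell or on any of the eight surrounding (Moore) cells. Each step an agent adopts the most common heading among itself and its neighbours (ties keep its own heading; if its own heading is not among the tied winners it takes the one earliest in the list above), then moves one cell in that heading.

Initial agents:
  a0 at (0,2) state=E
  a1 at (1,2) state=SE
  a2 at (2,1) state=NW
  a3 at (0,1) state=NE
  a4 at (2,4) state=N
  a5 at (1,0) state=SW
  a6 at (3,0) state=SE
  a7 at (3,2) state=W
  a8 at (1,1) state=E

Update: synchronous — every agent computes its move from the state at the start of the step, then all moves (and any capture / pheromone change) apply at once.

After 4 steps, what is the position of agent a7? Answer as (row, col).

(1, 4)

t=1: a0@(0,3):E a1@(1,3):E a2@(3,2):SE a3@(0,2):E a4@(1,4):N a5@(2,4):SW a6@(0,1):SE a7@(3,1):W a8@(1,2):E
t=2: a0@(0,4):E a1@(1,4):E a2@(0,3):SE a3@(0,3):E a4@(1,0):E a5@(3,3):SW a6@(1,2):SE a7@(0,2):SE a8@(1,3):E
t=3: a0@(0,0):E a1@(1,0):E a2@(0,4):E a3@(0,4):E a4@(1,1):E a5@(3,4):E a6@(2,3):SE a7@(1,3):SE a8@(1,4):E
t=4: a0@(0,1):E a1@(1,1):E a2@(0,0):E a3@(0,0):E a4@(1,2):E a5@(3,0):E a6@(3,4):SE a7@(1,4):E a8@(1,0):E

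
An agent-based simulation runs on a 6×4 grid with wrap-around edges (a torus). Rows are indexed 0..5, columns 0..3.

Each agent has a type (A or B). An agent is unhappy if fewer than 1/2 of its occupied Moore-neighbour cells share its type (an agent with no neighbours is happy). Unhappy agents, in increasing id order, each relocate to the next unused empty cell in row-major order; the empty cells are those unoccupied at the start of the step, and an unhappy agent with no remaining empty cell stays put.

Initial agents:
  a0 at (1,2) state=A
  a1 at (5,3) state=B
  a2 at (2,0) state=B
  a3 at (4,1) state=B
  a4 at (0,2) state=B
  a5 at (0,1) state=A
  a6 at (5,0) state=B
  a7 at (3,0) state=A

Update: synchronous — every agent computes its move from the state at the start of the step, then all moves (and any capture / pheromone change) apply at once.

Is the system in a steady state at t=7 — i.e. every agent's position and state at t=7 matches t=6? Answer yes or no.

yes

t=1: a0@(1,2):A a1@(5,3):B a2@(0,0):B a3@(4,1):B a4@(0,3):B a5@(1,0):A a6@(5,0):B a7@(1,1):A
t=2: a0@(1,2):A a1@(5,3):B a2@(0,0):B a3@(4,1):B a4@(0,3):B a5@(0,1):A a6@(5,0):B a7@(1,1):A
t=3: (unchanged — steady state)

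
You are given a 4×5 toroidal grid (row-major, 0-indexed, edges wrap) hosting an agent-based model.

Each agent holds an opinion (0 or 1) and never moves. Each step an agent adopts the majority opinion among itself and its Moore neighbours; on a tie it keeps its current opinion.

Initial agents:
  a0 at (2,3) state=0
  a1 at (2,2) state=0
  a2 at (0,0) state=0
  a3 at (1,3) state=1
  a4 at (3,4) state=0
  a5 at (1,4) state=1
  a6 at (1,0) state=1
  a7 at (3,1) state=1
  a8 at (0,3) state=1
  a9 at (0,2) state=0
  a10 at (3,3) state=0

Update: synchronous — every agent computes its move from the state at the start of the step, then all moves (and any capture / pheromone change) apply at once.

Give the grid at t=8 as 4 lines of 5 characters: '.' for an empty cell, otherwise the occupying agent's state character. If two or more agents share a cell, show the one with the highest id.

t=1: a0@(2,3):0 a1@(2,2):0 a2@(0,0):1 a3@(1,3):1 a4@(3,4):0 a5@(1,4):1 a6@(1,0):1 a7@(3,1):0 a8@(0,3):1 a9@(0,2):1 a10@(3,3):0
t=2: (unchanged — steady state)

1.11.
1..11
..00.
.0.00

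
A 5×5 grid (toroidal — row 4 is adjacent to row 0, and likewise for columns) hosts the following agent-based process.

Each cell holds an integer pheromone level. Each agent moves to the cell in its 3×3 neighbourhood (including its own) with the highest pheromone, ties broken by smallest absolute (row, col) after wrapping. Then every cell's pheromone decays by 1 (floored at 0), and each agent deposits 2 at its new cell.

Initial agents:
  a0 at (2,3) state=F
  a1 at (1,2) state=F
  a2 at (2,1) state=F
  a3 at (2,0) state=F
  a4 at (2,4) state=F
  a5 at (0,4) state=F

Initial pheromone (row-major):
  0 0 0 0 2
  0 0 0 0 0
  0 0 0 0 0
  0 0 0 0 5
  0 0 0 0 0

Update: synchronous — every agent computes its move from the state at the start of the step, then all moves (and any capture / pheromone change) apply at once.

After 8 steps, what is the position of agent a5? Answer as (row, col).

(0, 4)

t=1: a0@(3,4) a1@(0,1) a2@(1,0) a3@(3,4) a4@(3,4) a5@(0,4) | pheromone: 0 2 0 0 3 / 2 0 0 0 0 / 0 0 0 0 0 / 0 0 0 0 10 / 0 0 0 0 0
t=2: a0@(3,4) a1@(0,1) a2@(0,4) a3@(3,4) a4@(3,4) a5@(0,4) | pheromone: 0 3 0 0 6 / 1 0 0 0 0 / 0 0 0 0 0 / 0 0 0 0 15 / 0 0 0 0 0
t=3: a0@(3,4) a1@(0,1) a2@(0,4) a3@(3,4) a4@(3,4) a5@(0,4) | pheromone: 0 4 0 0 9 / 0 0 0 0 0 / 0 0 0 0 0 / 0 0 0 0 20 / 0 0 0 0 0
t=4: a0@(3,4) a1@(0,1) a2@(0,4) a3@(3,4) a4@(3,4) a5@(0,4) | pheromone: 0 5 0 0 12 / 0 0 0 0 0 / 0 0 0 0 0 / 0 0 0 0 25 / 0 0 0 0 0
t=5: a0@(3,4) a1@(0,1) a2@(0,4) a3@(3,4) a4@(3,4) a5@(0,4) | pheromone: 0 6 0 0 15 / 0 0 0 0 0 / 0 0 0 0 0 / 0 0 0 0 30 / 0 0 0 0 0
t=6: a0@(3,4) a1@(0,1) a2@(0,4) a3@(3,4) a4@(3,4) a5@(0,4) | pheromone: 0 7 0 0 18 / 0 0 0 0 0 / 0 0 0 0 0 / 0 0 0 0 35 / 0 0 0 0 0
t=7: a0@(3,4) a1@(0,1) a2@(0,4) a3@(3,4) a4@(3,4) a5@(0,4) | pheromone: 0 8 0 0 21 / 0 0 0 0 0 / 0 0 0 0 0 / 0 0 0 0 40 / 0 0 0 0 0
t=8: a0@(3,4) a1@(0,1) a2@(0,4) a3@(3,4) a4@(3,4) a5@(0,4) | pheromone: 0 9 0 0 24 / 0 0 0 0 0 / 0 0 0 0 0 / 0 0 0 0 45 / 0 0 0 0 0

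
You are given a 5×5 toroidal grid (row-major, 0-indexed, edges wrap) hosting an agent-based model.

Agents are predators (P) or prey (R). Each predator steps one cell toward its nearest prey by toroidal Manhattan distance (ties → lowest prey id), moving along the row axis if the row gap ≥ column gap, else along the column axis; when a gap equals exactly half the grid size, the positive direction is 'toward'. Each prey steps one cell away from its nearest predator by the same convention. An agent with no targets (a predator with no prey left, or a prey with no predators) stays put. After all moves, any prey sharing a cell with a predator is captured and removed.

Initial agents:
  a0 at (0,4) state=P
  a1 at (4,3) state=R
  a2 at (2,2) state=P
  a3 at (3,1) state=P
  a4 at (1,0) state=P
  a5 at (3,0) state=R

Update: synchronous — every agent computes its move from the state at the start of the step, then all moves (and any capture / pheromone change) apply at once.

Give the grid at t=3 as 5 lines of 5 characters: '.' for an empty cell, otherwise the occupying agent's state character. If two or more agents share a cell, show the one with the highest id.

t=1: a0@(4,4):P a1@(3,3):R a2@(3,2):P a3@(3,0):P a4@(2,0):P a5@(3,4):R
t=2: a0@(3,4):P a2@(3,3):P a3@(3,4):P a4@(3,0):P a5@(2,4):R
t=3: a0@(2,4):P a2@(2,3):P a3@(2,4):P a4@(2,0):P a5@(1,4):R

.....
....R
P..PP
.....
.....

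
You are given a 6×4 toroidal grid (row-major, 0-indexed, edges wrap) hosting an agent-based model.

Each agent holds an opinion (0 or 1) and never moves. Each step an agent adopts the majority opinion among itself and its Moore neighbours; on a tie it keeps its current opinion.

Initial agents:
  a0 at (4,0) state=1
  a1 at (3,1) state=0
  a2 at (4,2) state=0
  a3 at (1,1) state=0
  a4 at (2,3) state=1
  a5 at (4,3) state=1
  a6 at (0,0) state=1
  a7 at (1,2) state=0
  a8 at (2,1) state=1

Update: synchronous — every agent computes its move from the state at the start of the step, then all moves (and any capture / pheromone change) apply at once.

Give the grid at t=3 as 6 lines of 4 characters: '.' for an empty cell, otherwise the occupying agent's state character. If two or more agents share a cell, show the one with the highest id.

1...
.00.
.0.1
.0..
1.01
....

t=1: a0@(4,0):1 a1@(3,1):0 a2@(4,2):0 a3@(1,1):0 a4@(2,3):1 a5@(4,3):1 a6@(0,0):1 a7@(1,2):0 a8@(2,1):0
t=2: (unchanged — steady state)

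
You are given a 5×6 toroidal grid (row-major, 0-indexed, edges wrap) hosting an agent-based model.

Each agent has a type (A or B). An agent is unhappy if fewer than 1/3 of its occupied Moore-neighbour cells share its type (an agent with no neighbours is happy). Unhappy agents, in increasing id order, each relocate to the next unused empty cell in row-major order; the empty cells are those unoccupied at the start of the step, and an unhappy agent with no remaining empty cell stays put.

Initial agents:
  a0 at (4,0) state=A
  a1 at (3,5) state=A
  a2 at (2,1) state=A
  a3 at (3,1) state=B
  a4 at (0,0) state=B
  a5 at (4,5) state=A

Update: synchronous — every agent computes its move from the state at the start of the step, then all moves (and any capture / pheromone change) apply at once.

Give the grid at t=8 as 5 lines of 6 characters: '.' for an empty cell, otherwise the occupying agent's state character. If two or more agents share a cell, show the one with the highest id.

t=1: a0@(4,0):A a1@(3,5):A a2@(0,1):A a3@(0,2):B a4@(0,3):B a5@(4,5):A
t=2: (unchanged — steady state)

.ABB..
......
......
.....A
A....A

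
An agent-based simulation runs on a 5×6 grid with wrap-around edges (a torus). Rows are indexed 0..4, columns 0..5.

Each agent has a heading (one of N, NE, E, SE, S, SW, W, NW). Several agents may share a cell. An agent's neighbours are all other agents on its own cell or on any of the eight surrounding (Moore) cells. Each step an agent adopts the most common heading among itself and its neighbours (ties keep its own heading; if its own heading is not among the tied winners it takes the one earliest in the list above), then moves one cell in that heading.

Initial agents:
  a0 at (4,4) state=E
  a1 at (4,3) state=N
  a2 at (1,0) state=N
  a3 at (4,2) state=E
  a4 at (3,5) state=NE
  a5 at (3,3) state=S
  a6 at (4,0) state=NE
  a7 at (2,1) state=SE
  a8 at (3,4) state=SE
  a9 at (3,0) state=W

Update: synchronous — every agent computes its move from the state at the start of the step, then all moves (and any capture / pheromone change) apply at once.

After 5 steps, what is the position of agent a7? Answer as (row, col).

(4, 0)

t=1: a0@(4,5):E a1@(4,4):E a2@(0,0):N a3@(4,3):E a4@(2,0):NE a5@(3,4):E a6@(3,1):NE a7@(3,2):SE a8@(4,5):SE a9@(2,1):NE
t=2: a0@(4,0):E a1@(4,5):E a2@(4,0):N a3@(4,4):E a4@(1,1):NE a5@(3,5):E a6@(2,2):NE a7@(2,3):NE a8@(4,0):E a9@(1,2):NE
t=3: a0@(4,1):E a1@(4,0):E a2@(4,1):E a3@(4,5):E a4@(0,2):NE a5@(3,0):E a6@(1,3):NE a7@(1,4):NE a8@(4,1):E a9@(0,3):NE
t=4: a0@(4,2):E a1@(4,1):E a2@(4,2):E a3@(4,0):E a4@(4,3):NE a5@(3,1):E a6@(0,4):NE a7@(0,5):NE a8@(4,2):E a9@(4,4):NE
t=5: a0@(4,3):E a1@(4,2):E a2@(4,3):E a3@(4,1):E a4@(3,4):NE a5@(3,2):E a6@(4,5):NE a7@(4,0):NE a8@(4,3):E a9@(3,5):NE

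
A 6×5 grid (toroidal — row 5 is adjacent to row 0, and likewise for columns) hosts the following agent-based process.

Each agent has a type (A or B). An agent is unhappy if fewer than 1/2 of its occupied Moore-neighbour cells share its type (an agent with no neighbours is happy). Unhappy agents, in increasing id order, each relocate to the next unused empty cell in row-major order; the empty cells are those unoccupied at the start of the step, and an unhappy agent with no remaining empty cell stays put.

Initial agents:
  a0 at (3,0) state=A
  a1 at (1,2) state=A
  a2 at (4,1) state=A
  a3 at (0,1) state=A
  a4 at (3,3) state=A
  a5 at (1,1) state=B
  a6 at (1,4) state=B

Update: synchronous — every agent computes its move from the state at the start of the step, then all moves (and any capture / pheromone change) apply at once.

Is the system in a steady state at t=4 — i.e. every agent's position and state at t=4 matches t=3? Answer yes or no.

t=1: a0@(3,0):A a1@(1,2):A a2@(4,1):A a3@(0,1):A a4@(3,3):A a5@(0,0):B a6@(1,4):B
t=2: (unchanged — steady state)

yes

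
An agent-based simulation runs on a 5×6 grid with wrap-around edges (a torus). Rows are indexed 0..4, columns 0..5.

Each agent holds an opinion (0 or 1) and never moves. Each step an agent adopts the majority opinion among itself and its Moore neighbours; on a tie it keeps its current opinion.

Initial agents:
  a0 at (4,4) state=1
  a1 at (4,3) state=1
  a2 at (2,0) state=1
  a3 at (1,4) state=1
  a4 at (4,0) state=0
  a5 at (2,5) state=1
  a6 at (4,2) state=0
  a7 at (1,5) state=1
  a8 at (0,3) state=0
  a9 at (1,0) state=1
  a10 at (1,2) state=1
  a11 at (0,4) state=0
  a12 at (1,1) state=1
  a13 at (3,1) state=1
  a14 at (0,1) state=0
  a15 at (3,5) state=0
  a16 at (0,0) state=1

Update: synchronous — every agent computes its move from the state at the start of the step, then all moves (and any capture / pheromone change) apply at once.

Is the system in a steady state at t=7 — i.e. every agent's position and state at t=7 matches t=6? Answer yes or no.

yes

t=1: a0@(4,4):0 a1@(4,3):0 a2@(2,0):1 a3@(1,4):1 a4@(4,0):0 a5@(2,5):1 a6@(4,2):0 a7@(1,5):1 a8@(0,3):1 a9@(1,0):1 a10@(1,2):1 a11@(0,4):1 a12@(1,1):1 a13@(3,1):1 a14@(0,1):1 a15@(3,5):1 a16@(0,0):1
t=2: a0@(4,4):1 a1@(4,3):0 a2@(2,0):1 a3@(1,4):1 a4@(4,0):1 a5@(2,5):1 a6@(4,2):1 a7@(1,5):1 a8@(0,3):1 a9@(1,0):1 a10@(1,2):1 a11@(0,4):1 a12@(1,1):1 a13@(3,1):1 a14@(0,1):1 a15@(3,5):1 a16@(0,0):1
t=3: a0@(4,4):1 a1@(4,3):1 a2@(2,0):1 a3@(1,4):1 a4@(4,0):1 a5@(2,5):1 a6@(4,2):1 a7@(1,5):1 a8@(0,3):1 a9@(1,0):1 a10@(1,2):1 a11@(0,4):1 a12@(1,1):1 a13@(3,1):1 a14@(0,1):1 a15@(3,5):1 a16@(0,0):1
t=4: (unchanged — steady state)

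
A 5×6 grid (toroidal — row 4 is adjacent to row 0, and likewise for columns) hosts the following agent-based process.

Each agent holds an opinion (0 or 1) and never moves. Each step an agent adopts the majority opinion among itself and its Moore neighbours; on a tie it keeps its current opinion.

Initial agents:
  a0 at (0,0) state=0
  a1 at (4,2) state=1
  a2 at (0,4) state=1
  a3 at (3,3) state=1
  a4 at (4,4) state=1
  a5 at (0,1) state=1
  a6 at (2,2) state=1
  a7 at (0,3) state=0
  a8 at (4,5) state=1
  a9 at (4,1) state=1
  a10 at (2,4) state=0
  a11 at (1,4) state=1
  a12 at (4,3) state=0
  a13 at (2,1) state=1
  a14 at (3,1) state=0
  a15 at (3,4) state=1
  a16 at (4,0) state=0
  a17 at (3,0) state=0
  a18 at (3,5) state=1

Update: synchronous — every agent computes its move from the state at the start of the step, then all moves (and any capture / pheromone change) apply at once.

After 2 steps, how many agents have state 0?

0

t=1: a0@(0,0):1 a1@(4,2):1 a2@(0,4):1 a3@(3,3):1 a4@(4,4):1 a5@(0,1):1 a6@(2,2):1 a7@(0,3):1 a8@(4,5):1 a9@(4,1):0 a10@(2,4):1 a11@(1,4):1 a12@(4,3):1 a13@(2,1):1 a14@(3,1):1 a15@(3,4):1 a16@(4,0):0 a17@(3,0):1 a18@(3,5):1
t=2: a0@(0,0):1 a1@(4,2):1 a2@(0,4):1 a3@(3,3):1 a4@(4,4):1 a5@(0,1):1 a6@(2,2):1 a7@(0,3):1 a8@(4,5):1 a9@(4,1):1 a10@(2,4):1 a11@(1,4):1 a12@(4,3):1 a13@(2,1):1 a14@(3,1):1 a15@(3,4):1 a16@(4,0):1 a17@(3,0):1 a18@(3,5):1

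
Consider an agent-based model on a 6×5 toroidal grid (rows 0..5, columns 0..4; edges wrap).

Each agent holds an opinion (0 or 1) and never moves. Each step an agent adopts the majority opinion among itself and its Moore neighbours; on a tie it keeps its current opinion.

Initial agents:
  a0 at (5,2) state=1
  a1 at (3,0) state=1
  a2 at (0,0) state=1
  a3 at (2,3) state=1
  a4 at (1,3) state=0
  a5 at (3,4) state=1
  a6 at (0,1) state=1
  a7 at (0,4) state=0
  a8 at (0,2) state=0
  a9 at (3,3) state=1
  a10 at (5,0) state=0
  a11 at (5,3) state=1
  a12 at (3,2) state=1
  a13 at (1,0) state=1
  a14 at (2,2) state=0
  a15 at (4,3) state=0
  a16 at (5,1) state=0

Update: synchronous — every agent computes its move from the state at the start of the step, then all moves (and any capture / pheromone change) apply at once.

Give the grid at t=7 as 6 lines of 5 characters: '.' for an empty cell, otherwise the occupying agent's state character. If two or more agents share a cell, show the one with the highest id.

t=1: a0@(5,2):1 a1@(3,0):1 a2@(0,0):1 a3@(2,3):1 a4@(1,3):0 a5@(3,4):1 a6@(0,1):1 a7@(0,4):0 a8@(0,2):0 a9@(3,3):1 a10@(5,0):0 a11@(5,3):0 a12@(3,2):1 a13@(1,0):1 a14@(2,2):1 a15@(4,3):1 a16@(5,1):0
t=2: (unchanged — steady state)

110.0
1..0.
..11.
1.111
...1.
0010.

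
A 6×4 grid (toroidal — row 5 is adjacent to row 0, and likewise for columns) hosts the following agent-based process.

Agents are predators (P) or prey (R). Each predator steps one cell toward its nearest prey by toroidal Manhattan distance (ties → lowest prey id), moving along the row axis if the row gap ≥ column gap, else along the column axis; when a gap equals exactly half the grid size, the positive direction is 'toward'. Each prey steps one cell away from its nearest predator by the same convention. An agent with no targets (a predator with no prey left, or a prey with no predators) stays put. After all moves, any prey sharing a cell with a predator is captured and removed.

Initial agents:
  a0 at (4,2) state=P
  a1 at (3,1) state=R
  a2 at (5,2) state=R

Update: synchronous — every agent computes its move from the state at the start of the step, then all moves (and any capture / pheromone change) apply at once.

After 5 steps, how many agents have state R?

t=1: a0@(5,2):P a1@(2,1):R a2@(0,2):R
t=2: a0@(0,2):P a1@(1,1):R a2@(1,2):R
t=3: a0@(1,2):P a1@(2,1):R a2@(2,2):R
t=4: a0@(2,2):P a1@(3,1):R a2@(3,2):R
t=5: a0@(3,2):P a1@(4,1):R a2@(4,2):R

2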